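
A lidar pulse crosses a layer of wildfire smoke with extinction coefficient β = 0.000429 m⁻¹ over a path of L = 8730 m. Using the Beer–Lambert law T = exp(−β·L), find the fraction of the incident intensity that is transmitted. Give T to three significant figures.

0.0236

τ = β·L = 0.000429 × 8730 = 3.7452.
T = exp(−3.7452) = 0.0236.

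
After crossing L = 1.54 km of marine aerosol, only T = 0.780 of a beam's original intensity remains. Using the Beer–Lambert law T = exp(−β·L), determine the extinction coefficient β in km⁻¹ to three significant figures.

Beer–Lambert: T = exp(−βL) ⇒ β = −ln(T)/L = −ln(0.780)/1.54 = 0.2485/1.54 = 0.1613 km⁻¹.

0.161 km⁻¹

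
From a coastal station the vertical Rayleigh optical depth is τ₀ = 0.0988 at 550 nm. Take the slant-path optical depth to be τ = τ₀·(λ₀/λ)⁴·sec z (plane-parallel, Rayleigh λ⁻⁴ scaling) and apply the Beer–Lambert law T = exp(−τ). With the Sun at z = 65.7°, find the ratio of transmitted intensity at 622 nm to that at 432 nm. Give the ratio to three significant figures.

1.62

Airmass: sec 65.7° = 2.4300.
τ(622 nm) = 0.0988 × (550/622)⁴ × 2.4300 = 0.0988 × 0.6113 × 2.4300 = 0.1468.
τ(432 nm) = 0.0988 × (550/432)⁴ × 2.4300 = 0.0988 × 2.6273 × 2.4300 = 0.6308.
T(622)/T(432) = exp(τ_B − τ_A) = exp(0.4840) = 1.6226.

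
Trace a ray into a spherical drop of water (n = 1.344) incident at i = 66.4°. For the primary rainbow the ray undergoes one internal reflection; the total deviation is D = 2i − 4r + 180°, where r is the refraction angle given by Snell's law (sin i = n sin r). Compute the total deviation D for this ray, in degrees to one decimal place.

sin r = sin 66.4° / 1.344 = 0.9164/1.344 = 0.6818; r = 42.99°.
D = 2·66.4° − 4·42.99° + 180° = 132.80° − 171.94° + 180° = 140.86°.

140.9°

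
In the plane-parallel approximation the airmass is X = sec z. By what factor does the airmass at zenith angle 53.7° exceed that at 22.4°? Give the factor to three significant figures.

1.56

X(53.7°)/X(22.4°) = sec 53.7° / sec 22.4° = cos 22.4° / cos 53.7° = 0.9245/0.5920 = 1.5617.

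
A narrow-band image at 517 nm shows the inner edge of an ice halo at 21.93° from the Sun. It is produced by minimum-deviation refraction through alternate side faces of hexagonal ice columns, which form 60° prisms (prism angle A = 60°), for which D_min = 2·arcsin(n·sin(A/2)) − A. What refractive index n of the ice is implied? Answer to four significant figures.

Rearranging: n = sin((D_min + A)/2) / sin(A/2).
(D_min + A)/2 = (21.93° + 60°)/2 = 40.965°.
n = sin 40.965° / sin 30° = 0.6556 / 0.5000 = 1.3112.

1.311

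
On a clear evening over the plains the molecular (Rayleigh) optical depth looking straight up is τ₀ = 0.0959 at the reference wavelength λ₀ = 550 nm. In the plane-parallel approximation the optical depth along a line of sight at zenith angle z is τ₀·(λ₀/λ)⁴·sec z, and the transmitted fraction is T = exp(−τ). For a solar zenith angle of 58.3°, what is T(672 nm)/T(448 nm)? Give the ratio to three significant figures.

Airmass: sec 58.3° = 1.9031.
τ(672 nm) = 0.0959 × (550/672)⁴ × 1.9031 = 0.0959 × 0.4487 × 1.9031 = 0.0819.
τ(448 nm) = 0.0959 × (550/448)⁴ × 1.9031 = 0.0959 × 2.2716 × 1.9031 = 0.4146.
T(672)/T(448) = exp(τ_B − τ_A) = exp(0.3327) = 1.3947.

1.39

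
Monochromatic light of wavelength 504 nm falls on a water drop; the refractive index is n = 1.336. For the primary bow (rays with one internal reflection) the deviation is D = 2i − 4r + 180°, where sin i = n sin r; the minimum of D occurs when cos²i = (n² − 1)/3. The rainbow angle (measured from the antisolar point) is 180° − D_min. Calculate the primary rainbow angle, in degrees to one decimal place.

41.6°

cos²i = (1.78490 − 1)/3 = 0.26163; i = arccos(0.51150) = 59.236°.
sin r = sin 59.236°/1.336 = 0.64318; r = 40.029°.
D_min = 2·59.236° − 4·40.029° + 180° = 138.356°.
Rainbow angle = 180° − D_min = 41.644°.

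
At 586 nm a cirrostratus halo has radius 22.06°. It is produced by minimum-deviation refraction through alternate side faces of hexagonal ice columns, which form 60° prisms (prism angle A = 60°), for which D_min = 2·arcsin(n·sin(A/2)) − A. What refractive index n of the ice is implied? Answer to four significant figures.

Rearranging: n = sin((D_min + A)/2) / sin(A/2).
(D_min + A)/2 = (22.06° + 60°)/2 = 41.030°.
n = sin 41.030° / sin 30° = 0.6565 / 0.5000 = 1.3129.

1.313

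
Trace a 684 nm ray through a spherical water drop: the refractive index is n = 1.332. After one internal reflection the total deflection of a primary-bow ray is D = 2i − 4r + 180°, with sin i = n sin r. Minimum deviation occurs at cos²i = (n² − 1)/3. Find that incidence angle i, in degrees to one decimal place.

59.5°

cos²i = (1.332² − 1)/3 = (1.77422 − 1)/3 = 0.25807.
cos i = 0.50801, so i = 59.469°.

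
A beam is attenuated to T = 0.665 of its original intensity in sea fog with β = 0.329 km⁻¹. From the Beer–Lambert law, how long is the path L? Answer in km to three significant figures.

Beer–Lambert: T = exp(−βL) ⇒ L = −ln(T)/β = −ln(0.665)/0.329 = 0.4080/0.329 = 1.24 km.

1.24 km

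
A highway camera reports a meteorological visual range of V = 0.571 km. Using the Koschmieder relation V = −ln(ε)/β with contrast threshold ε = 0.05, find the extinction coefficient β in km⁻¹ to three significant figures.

β = −ln(0.05) / V = 2.996 / 0.571 = 5.2465 km⁻¹.

5.25 km⁻¹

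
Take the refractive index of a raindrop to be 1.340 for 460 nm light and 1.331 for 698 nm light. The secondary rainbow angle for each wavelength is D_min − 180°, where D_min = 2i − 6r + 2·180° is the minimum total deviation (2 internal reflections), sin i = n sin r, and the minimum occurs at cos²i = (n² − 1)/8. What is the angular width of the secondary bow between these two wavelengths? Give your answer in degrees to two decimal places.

2.34°

At 460 nm (n = 1.340): cos²i = 0.09945 → i = 71.618°, r = 45.088°, D_min = 232.709°, rainbow angle = 52.709°.
At 698 nm (n = 1.331): cos²i = 0.09645 → i = 71.907°, r = 45.575°, D_min = 230.365°, rainbow angle = 50.365°.
Angular width = |52.709° − 50.365°| = 2.344°.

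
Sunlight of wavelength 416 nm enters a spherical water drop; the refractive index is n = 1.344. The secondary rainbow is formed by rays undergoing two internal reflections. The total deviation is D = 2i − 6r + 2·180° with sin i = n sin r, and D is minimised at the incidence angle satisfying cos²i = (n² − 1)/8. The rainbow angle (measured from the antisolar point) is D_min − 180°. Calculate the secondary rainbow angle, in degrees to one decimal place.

53.7°

cos²i = (1.80634 − 1)/8 = 0.10079; i = arccos(0.31748) = 71.490°.
sin r = sin 71.490°/1.344 = 0.70555; r = 44.874°.
D_min = 2·71.490° − 6·44.874° + 360° = 233.733°.
Rainbow angle = D_min − 180° = 53.733°.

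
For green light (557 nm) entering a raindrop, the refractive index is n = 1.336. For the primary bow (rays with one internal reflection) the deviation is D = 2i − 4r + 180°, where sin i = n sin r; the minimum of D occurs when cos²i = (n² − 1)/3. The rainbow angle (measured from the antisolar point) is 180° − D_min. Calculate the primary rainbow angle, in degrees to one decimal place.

cos²i = (1.78490 − 1)/3 = 0.26163; i = arccos(0.51150) = 59.236°.
sin r = sin 59.236°/1.336 = 0.64318; r = 40.029°.
D_min = 2·59.236° − 4·40.029° + 180° = 138.356°.
Rainbow angle = 180° − D_min = 41.644°.

41.6°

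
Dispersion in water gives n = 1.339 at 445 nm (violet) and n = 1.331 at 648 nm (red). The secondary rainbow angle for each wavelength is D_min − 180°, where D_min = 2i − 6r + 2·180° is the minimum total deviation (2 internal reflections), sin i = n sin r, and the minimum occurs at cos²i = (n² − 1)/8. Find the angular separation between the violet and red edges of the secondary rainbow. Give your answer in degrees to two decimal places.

2.09°

At 445 nm (n = 1.339): cos²i = 0.09912 → i = 71.650°, r = 45.141°, D_min = 232.451°, rainbow angle = 52.451°.
At 648 nm (n = 1.331): cos²i = 0.09645 → i = 71.907°, r = 45.575°, D_min = 230.365°, rainbow angle = 50.365°.
Angular width = |52.451° − 50.365°| = 2.086°.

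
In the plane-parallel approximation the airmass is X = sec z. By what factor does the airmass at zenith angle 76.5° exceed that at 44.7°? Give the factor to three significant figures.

X(76.5°)/X(44.7°) = sec 76.5° / sec 44.7° = cos 44.7° / cos 76.5° = 0.7108/0.2334 = 3.0448.

3.04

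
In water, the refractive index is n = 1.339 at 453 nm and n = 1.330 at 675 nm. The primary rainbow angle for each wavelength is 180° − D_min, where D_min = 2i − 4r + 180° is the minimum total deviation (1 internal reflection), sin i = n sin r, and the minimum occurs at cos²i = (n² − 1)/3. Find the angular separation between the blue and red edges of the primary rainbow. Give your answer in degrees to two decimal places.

1.30°

At 453 nm (n = 1.339): cos²i = 0.26431 → i = 59.062°, r = 39.834°, D_min = 138.786°, rainbow angle = 41.214°.
At 675 nm (n = 1.330): cos²i = 0.25630 → i = 59.585°, r = 40.422°, D_min = 137.484°, rainbow angle = 42.516°.
Angular width = |41.214° − 42.516°| = 1.303°.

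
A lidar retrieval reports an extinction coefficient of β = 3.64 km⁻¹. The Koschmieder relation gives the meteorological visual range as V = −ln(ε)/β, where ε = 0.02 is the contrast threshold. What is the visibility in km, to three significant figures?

V = −ln(0.02) / 3.64 = 3.912 / 3.64 = 1.0747 km.

1.07 km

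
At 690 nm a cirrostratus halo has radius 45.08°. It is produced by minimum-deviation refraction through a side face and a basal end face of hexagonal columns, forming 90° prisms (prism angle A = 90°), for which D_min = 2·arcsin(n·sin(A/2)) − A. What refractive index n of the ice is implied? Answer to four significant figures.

1.307

Rearranging: n = sin((D_min + A)/2) / sin(A/2).
(D_min + A)/2 = (45.08° + 90°)/2 = 67.540°.
n = sin 67.540° / sin 45° = 0.9241 / 0.7071 = 1.3069.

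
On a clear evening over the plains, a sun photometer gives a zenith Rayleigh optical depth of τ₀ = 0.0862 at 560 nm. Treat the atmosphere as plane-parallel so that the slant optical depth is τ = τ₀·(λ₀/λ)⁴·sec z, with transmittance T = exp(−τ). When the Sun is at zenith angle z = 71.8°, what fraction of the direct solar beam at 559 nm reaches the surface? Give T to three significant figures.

0.757

sec 71.8° = 3.2017.
τ = 0.0862 × (560/559)⁴ × 3.2017 = 0.0862 × 1.0072 × 3.2017 = 0.2780.
T = exp(−0.2780) = 0.7573.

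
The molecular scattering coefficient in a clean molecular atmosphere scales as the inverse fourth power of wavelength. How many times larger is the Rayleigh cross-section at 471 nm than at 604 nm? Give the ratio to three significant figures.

2.70

Rayleigh scattering ∝ λ⁻⁴, so the ratio of coefficients is the inverse fourth power of the wavelength ratio.
σ(471)/σ(604) = (604/471)⁴ = (1.2824)⁴ = 2.704.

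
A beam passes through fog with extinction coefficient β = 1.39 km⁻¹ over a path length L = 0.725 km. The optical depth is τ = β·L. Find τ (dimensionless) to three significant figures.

1.01

τ = β·L = 1.39 × 0.725 = 1.0077.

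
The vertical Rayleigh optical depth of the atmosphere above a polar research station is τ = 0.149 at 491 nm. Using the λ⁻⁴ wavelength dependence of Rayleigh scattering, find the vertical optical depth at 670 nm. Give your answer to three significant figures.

0.0430

τ(670 nm) = τ(491 nm) × (491/670)⁴ = 0.149 × (0.7328)⁴ = 0.149 × 0.2884 = 0.0430.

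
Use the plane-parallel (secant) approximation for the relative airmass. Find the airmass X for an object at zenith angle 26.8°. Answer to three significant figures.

X = sec z = 1/cos 26.8° = 1/0.8926 = 1.1203.

1.12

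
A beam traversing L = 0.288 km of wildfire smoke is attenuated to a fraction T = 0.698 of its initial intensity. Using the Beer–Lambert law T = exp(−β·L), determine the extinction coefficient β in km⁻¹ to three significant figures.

1.25 km⁻¹

Beer–Lambert: T = exp(−βL) ⇒ β = −ln(T)/L = −ln(0.698)/0.288 = 0.3595/0.288 = 1.248 km⁻¹.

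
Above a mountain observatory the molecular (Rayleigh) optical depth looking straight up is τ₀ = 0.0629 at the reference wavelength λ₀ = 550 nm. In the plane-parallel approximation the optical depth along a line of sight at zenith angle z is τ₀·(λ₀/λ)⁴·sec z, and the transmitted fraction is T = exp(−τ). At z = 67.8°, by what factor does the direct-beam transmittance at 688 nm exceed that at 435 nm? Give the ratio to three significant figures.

Airmass: sec 67.8° = 2.6466.
τ(688 nm) = 0.0629 × (550/688)⁴ × 2.6466 = 0.0629 × 0.4084 × 2.6466 = 0.0680.
τ(435 nm) = 0.0629 × (550/435)⁴ × 2.6466 = 0.0629 × 2.5556 × 2.6466 = 0.4254.
T(688)/T(435) = exp(τ_B − τ_A) = exp(0.3574) = 1.4297.

1.43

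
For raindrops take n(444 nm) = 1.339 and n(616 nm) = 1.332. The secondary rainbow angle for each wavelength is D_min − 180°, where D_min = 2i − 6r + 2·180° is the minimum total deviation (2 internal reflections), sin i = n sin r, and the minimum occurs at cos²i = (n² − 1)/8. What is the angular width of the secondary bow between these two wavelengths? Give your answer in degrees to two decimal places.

At 444 nm (n = 1.339): cos²i = 0.09912 → i = 71.650°, r = 45.141°, D_min = 232.451°, rainbow angle = 52.451°.
At 616 nm (n = 1.332): cos²i = 0.09678 → i = 71.875°, r = 45.520°, D_min = 230.628°, rainbow angle = 50.628°.
Angular width = |52.451° − 50.628°| = 1.823°.

1.82°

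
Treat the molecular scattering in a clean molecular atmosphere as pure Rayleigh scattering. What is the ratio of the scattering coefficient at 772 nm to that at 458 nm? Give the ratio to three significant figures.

0.124

Rayleigh scattering ∝ λ⁻⁴, so the ratio of coefficients is the inverse fourth power of the wavelength ratio.
σ(772)/σ(458) = (458/772)⁴ = (0.5933)⁴ = 0.1239.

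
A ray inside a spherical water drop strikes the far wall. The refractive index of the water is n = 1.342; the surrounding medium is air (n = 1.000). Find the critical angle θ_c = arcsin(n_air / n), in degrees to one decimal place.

sin θ_c = n_air / n = 1.000 / 1.342 = 0.7452.
θ_c = arcsin(0.7452) = 48.17°.

48.2°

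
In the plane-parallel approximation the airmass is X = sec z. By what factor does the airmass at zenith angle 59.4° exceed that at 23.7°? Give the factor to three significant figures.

X(59.4°)/X(23.7°) = sec 59.4° / sec 23.7° = cos 23.7° / cos 59.4° = 0.9157/0.5090 = 1.7988.

1.80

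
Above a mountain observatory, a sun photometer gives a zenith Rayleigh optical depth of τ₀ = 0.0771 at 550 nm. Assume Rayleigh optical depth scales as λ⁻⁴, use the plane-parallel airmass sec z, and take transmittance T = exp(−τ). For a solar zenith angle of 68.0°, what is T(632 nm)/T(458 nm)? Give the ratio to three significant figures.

1.36

Airmass: sec 68.0° = 2.6695.
τ(632 nm) = 0.0771 × (550/632)⁴ × 2.6695 = 0.0771 × 0.5736 × 2.6695 = 0.1180.
τ(458 nm) = 0.0771 × (550/458)⁴ × 2.6695 = 0.0771 × 2.0796 × 2.6695 = 0.4280.
T(632)/T(458) = exp(τ_B − τ_A) = exp(0.3100) = 1.3634.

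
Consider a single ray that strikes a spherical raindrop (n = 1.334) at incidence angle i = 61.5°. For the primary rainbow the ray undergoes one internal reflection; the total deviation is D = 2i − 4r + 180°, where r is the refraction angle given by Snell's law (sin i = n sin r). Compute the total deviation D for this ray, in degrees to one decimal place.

138.2°

sin r = sin 61.5° / 1.334 = 0.8788/1.334 = 0.6588; r = 41.21°.
D = 2·61.5° − 4·41.21° + 180° = 123.00° − 164.83° + 180° = 138.17°.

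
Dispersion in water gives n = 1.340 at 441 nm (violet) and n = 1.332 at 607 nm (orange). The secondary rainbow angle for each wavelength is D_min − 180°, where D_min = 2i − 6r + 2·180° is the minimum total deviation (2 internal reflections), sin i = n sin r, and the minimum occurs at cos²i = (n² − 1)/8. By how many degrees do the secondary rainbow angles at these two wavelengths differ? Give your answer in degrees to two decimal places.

At 441 nm (n = 1.340): cos²i = 0.09945 → i = 71.618°, r = 45.088°, D_min = 232.709°, rainbow angle = 52.709°.
At 607 nm (n = 1.332): cos²i = 0.09678 → i = 71.875°, r = 45.520°, D_min = 230.628°, rainbow angle = 50.628°.
Angular width = |52.709° − 50.628°| = 2.080°.

2.08°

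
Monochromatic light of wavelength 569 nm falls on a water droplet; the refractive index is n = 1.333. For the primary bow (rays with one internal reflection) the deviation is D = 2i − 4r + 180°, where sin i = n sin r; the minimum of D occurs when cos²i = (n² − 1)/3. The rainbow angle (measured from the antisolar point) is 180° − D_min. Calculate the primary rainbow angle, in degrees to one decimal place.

cos²i = (1.77689 − 1)/3 = 0.25896; i = arccos(0.50888) = 59.410°.
sin r = sin 59.410°/1.333 = 0.64579; r = 40.225°.
D_min = 2·59.410° − 4·40.225° + 180° = 137.922°.
Rainbow angle = 180° − D_min = 42.078°.

42.1°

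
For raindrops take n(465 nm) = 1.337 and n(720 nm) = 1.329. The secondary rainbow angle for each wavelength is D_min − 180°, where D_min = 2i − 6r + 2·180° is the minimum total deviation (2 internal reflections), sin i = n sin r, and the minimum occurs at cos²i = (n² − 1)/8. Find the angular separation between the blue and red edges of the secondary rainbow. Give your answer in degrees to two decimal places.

At 465 nm (n = 1.337): cos²i = 0.09845 → i = 71.714°, r = 45.249°, D_min = 231.934°, rainbow angle = 51.934°.
At 720 nm (n = 1.329): cos²i = 0.09578 → i = 71.972°, r = 45.685°, D_min = 229.837°, rainbow angle = 49.837°.
Angular width = |51.934° − 49.837°| = 2.097°.

2.10°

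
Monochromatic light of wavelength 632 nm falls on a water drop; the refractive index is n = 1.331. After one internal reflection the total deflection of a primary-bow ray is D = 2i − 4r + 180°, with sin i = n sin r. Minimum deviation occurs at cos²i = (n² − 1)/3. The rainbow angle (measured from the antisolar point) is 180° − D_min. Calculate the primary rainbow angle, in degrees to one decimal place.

42.4°

cos²i = (1.77156 − 1)/3 = 0.25719; i = arccos(0.50714) = 59.527°.
sin r = sin 59.527°/1.331 = 0.64753; r = 40.356°.
D_min = 2·59.527° − 4·40.356° + 180° = 137.630°.
Rainbow angle = 180° − D_min = 42.370°.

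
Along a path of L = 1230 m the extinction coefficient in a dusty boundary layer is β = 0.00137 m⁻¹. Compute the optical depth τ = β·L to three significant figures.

τ = β·L = 0.00137 × 1230 = 1.6851.

1.69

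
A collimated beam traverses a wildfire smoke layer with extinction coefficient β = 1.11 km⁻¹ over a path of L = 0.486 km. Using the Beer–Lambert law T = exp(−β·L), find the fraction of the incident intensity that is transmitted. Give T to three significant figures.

τ = β·L = 1.11 × 0.486 = 0.5395.
T = exp(−0.5395) = 0.5831.

0.583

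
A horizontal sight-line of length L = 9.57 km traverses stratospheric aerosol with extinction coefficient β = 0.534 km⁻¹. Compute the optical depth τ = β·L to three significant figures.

τ = β·L = 0.534 × 9.57 = 5.1104.

5.11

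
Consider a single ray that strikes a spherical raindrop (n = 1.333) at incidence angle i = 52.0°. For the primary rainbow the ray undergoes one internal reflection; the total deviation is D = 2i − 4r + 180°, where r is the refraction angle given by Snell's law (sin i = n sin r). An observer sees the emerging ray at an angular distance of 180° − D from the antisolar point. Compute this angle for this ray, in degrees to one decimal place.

sin r = sin 52.0° / 1.333 = 0.7880/1.333 = 0.5912; r = 36.24°.
D = 2·52.0° − 4·36.24° + 180° = 104.00° − 144.96° + 180° = 139.04°.
Angle from antisolar point = 180° − D = 40.96°.

41.0°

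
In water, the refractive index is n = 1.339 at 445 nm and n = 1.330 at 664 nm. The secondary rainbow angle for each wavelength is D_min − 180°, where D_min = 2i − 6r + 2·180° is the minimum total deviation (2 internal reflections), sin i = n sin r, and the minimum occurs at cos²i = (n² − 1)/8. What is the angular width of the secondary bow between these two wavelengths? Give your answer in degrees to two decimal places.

2.35°

At 445 nm (n = 1.339): cos²i = 0.09912 → i = 71.650°, r = 45.141°, D_min = 232.451°, rainbow angle = 52.451°.
At 664 nm (n = 1.330): cos²i = 0.09611 → i = 71.940°, r = 45.630°, D_min = 230.101°, rainbow angle = 50.101°.
Angular width = |52.451° − 50.101°| = 2.350°.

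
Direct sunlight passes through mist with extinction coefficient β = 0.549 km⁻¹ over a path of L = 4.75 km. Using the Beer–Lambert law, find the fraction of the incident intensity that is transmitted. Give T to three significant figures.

τ = β·L = 0.549 × 4.75 = 2.6078.
T = exp(−2.6078) = 0.0737.

0.0737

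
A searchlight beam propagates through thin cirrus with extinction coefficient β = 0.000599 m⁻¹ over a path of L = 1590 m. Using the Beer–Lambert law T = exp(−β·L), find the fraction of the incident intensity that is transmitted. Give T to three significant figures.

τ = β·L = 0.000599 × 1590 = 0.9524.
T = exp(−0.9524) = 0.3858.

0.386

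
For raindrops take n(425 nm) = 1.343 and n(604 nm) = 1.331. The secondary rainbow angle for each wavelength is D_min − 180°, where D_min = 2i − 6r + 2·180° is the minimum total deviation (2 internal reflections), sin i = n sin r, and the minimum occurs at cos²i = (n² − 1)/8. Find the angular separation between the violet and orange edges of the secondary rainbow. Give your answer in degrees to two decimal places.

At 425 nm (n = 1.343): cos²i = 0.10046 → i = 71.522°, r = 44.928°, D_min = 233.478°, rainbow angle = 53.478°.
At 604 nm (n = 1.331): cos²i = 0.09645 → i = 71.907°, r = 45.575°, D_min = 230.365°, rainbow angle = 50.365°.
Angular width = |53.478° − 50.365°| = 3.113°.

3.11°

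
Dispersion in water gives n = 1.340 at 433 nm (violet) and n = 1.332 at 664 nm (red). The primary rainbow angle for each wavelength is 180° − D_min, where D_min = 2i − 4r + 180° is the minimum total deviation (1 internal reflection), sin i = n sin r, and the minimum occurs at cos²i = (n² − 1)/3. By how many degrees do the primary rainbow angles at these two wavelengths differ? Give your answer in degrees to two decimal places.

At 433 nm (n = 1.340): cos²i = 0.26520 → i = 59.004°, r = 39.770°, D_min = 138.929°, rainbow angle = 41.071°.
At 664 nm (n = 1.332): cos²i = 0.25807 → i = 59.469°, r = 40.290°, D_min = 137.776°, rainbow angle = 42.224°.
Angular width = |41.071° − 42.224°| = 1.153°.

1.15°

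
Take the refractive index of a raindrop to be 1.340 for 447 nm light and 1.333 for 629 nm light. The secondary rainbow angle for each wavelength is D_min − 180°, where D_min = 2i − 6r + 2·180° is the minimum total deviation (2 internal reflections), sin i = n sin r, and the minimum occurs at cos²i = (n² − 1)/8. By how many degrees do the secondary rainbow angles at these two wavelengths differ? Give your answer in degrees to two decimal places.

At 447 nm (n = 1.340): cos²i = 0.09945 → i = 71.618°, r = 45.088°, D_min = 232.709°, rainbow angle = 52.709°.
At 629 nm (n = 1.333): cos²i = 0.09711 → i = 71.843°, r = 45.466°, D_min = 230.891°, rainbow angle = 50.891°.
Angular width = |52.709° − 50.891°| = 1.818°.

1.82°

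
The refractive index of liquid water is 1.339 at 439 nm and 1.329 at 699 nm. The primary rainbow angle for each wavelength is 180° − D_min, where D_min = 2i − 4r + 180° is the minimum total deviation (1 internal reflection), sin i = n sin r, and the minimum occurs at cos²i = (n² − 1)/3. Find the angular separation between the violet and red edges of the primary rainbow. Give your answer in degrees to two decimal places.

At 439 nm (n = 1.339): cos²i = 0.26431 → i = 59.062°, r = 39.834°, D_min = 138.786°, rainbow angle = 41.214°.
At 699 nm (n = 1.329): cos²i = 0.25541 → i = 59.643°, r = 40.487°, D_min = 137.337°, rainbow angle = 42.663°.
Angular width = |41.214° − 42.663°| = 1.450°.

1.45°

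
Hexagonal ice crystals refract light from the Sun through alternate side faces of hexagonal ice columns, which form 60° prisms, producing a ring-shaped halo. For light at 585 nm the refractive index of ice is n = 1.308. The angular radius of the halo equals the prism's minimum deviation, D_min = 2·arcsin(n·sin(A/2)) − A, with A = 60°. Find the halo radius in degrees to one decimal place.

n·sin(A/2) = 1.308 × sin 30° = 1.308 × 0.5000 = 0.6540.
D_min = 2·arcsin(0.6540) − 60° = 2 × 40.844° − 60° = 21.688°.

21.7°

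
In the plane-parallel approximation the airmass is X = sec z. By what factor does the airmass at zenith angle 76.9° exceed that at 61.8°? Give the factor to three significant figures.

X(76.9°)/X(61.8°) = sec 76.9° / sec 61.8° = cos 61.8° / cos 76.9° = 0.4726/0.2267 = 2.0849.

2.08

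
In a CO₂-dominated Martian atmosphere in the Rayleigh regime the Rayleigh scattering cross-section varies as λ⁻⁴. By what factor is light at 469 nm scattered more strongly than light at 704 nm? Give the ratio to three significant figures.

Rayleigh scattering ∝ λ⁻⁴, so the ratio of coefficients is the inverse fourth power of the wavelength ratio.
σ(469)/σ(704) = (704/469)⁴ = (1.5011)⁴ = 5.077.

5.08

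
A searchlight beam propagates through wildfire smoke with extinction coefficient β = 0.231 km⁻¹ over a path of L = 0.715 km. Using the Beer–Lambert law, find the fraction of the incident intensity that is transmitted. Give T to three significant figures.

τ = β·L = 0.231 × 0.715 = 0.1652.
T = exp(−0.1652) = 0.8478.

0.848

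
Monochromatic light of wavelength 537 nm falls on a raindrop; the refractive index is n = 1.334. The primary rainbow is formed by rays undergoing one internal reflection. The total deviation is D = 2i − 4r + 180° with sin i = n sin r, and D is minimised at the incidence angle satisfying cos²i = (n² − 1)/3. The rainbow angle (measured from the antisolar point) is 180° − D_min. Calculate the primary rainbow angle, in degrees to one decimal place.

cos²i = (1.77956 − 1)/3 = 0.25985; i = arccos(0.50976) = 59.352°.
sin r = sin 59.352°/1.334 = 0.64492; r = 40.159°.
D_min = 2·59.352° − 4·40.159° + 180° = 138.067°.
Rainbow angle = 180° − D_min = 41.933°.

41.9°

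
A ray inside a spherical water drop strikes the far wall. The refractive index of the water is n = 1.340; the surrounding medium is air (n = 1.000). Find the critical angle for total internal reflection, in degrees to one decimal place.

sin θ_c = n_air / n = 1.000 / 1.340 = 0.7463.
θ_c = arcsin(0.7463) = 48.27°.

48.3°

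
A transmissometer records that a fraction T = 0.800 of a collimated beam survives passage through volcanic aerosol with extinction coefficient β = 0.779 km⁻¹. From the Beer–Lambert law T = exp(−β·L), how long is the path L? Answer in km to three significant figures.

0.286 km

Beer–Lambert: T = exp(−βL) ⇒ L = −ln(T)/β = −ln(0.800)/0.779 = 0.2231/0.779 = 0.2864 km.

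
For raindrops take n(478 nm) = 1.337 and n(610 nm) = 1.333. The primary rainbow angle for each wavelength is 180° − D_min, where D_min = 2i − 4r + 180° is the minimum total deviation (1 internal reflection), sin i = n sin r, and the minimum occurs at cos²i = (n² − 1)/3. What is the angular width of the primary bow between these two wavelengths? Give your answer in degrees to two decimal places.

0.58°

At 478 nm (n = 1.337): cos²i = 0.26252 → i = 59.178°, r = 39.964°, D_min = 138.500°, rainbow angle = 41.500°.
At 610 nm (n = 1.333): cos²i = 0.25896 → i = 59.410°, r = 40.225°, D_min = 137.922°, rainbow angle = 42.078°.
Angular width = |41.500° − 42.078°| = 0.578°.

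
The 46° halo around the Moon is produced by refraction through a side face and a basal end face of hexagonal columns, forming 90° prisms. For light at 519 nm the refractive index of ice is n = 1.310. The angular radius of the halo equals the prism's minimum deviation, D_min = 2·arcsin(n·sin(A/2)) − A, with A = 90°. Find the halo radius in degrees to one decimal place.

45.7°

n·sin(A/2) = 1.310 × sin 45° = 1.310 × 0.7071 = 0.9263.
D_min = 2·arcsin(0.9263) − 90° = 2 × 67.867° − 90° = 45.733°.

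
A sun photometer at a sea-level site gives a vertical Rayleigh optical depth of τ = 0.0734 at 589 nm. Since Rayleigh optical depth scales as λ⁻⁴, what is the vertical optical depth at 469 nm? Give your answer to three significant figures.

0.183

τ(469 nm) = τ(589 nm) × (589/469)⁴ = 0.0734 × (1.2559)⁴ = 0.0734 × 2.4875 = 0.1826.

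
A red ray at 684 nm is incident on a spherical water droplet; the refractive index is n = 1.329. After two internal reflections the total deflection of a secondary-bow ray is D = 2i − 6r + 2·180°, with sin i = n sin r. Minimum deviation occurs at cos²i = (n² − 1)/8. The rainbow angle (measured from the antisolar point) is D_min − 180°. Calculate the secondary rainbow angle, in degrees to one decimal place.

49.8°

cos²i = (1.76624 − 1)/8 = 0.09578; i = arccos(0.30948) = 71.972°.
sin r = sin 71.972°/1.329 = 0.71550; r = 45.685°.
D_min = 2·71.972° − 6·45.685° + 360° = 229.837°.
Rainbow angle = D_min − 180° = 49.837°.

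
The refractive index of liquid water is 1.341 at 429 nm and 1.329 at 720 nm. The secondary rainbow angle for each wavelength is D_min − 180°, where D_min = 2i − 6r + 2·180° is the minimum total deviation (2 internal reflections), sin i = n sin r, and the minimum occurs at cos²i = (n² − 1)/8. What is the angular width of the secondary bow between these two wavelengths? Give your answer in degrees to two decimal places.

At 429 nm (n = 1.341): cos²i = 0.09979 → i = 71.586°, r = 45.034°, D_min = 232.966°, rainbow angle = 52.966°.
At 720 nm (n = 1.329): cos²i = 0.09578 → i = 71.972°, r = 45.685°, D_min = 229.837°, rainbow angle = 49.837°.
Angular width = |52.966° − 49.837°| = 3.129°.

3.13°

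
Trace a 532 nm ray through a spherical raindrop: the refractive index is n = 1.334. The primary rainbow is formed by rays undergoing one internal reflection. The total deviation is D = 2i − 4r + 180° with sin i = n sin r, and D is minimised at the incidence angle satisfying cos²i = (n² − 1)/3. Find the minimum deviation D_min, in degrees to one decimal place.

138.1°

cos²i = (1.77956 − 1)/3 = 0.25985; i = arccos(0.50976) = 59.352°.
sin r = sin 59.352°/1.334 = 0.64492; r = 40.159°.
D_min = 2·59.352° − 4·40.159° + 180° = 138.067°.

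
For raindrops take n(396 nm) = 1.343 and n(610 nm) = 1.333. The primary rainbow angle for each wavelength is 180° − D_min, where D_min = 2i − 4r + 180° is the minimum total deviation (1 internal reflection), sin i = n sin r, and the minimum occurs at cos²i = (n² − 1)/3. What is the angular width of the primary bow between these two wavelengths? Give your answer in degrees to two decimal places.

1.43°

At 396 nm (n = 1.343): cos²i = 0.26788 → i = 58.830°, r = 39.577°, D_min = 139.354°, rainbow angle = 40.646°.
At 610 nm (n = 1.333): cos²i = 0.25896 → i = 59.410°, r = 40.225°, D_min = 137.922°, rainbow angle = 42.078°.
Angular width = |40.646° − 42.078°| = 1.432°.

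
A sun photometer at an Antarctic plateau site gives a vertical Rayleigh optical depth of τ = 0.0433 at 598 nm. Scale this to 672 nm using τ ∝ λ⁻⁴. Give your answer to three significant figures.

0.0272

τ(672 nm) = τ(598 nm) × (598/672)⁴ = 0.0433 × (0.8899)⁴ = 0.0433 × 0.6271 = 0.0272.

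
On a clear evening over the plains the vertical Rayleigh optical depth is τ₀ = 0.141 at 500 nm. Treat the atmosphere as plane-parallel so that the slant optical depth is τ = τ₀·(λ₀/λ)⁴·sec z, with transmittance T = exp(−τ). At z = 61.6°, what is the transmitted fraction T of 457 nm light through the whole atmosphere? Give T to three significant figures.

sec 61.6° = 2.1025.
τ = 0.141 × (500/457)⁴ × 2.1025 = 0.141 × 1.4329 × 2.1025 = 0.4248.
T = exp(−0.4248) = 0.6539.

0.654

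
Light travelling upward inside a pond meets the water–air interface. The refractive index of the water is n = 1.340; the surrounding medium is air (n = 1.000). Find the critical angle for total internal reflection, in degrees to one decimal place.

sin θ_c = n_air / n = 1.000 / 1.340 = 0.7463.
θ_c = arcsin(0.7463) = 48.27°.

48.3°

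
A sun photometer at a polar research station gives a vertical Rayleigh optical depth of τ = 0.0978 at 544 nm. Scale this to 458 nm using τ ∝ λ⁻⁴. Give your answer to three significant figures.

τ(458 nm) = τ(544 nm) × (544/458)⁴ = 0.0978 × (1.1878)⁴ = 0.0978 × 1.9904 = 0.1947.

0.195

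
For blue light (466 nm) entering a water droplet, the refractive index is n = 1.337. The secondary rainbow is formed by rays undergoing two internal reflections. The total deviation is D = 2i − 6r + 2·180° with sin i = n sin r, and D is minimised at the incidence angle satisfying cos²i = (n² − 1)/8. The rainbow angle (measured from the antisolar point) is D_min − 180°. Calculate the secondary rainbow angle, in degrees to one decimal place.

cos²i = (1.78757 − 1)/8 = 0.09845; i = arccos(0.31376) = 71.714°.
sin r = sin 71.714°/1.337 = 0.71017; r = 45.249°.
D_min = 2·71.714° − 6·45.249° + 360° = 231.934°.
Rainbow angle = D_min − 180° = 51.934°.

51.9°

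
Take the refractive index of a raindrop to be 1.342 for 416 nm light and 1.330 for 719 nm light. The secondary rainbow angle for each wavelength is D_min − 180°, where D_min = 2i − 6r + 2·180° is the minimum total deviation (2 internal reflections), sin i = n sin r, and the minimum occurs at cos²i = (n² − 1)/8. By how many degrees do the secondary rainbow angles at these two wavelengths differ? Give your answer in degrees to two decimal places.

At 416 nm (n = 1.342): cos²i = 0.10012 → i = 71.554°, r = 44.981°, D_min = 233.222°, rainbow angle = 53.222°.
At 719 nm (n = 1.330): cos²i = 0.09611 → i = 71.940°, r = 45.630°, D_min = 230.101°, rainbow angle = 50.101°.
Angular width = |53.222° − 50.101°| = 3.121°.

3.12°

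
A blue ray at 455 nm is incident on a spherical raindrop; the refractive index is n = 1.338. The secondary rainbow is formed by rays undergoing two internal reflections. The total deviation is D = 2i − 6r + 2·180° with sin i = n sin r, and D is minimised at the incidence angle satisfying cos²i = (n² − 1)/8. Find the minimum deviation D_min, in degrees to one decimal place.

cos²i = (1.79024 − 1)/8 = 0.09878; i = arccos(0.31429) = 71.682°.
sin r = sin 71.682°/1.338 = 0.70951; r = 45.195°.
D_min = 2·71.682° − 6·45.195° + 360° = 232.193°.

232.2°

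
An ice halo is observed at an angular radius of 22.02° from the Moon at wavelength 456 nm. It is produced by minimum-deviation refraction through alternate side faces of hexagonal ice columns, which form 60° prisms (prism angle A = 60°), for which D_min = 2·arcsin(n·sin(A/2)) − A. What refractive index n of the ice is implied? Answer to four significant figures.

1.312

Rearranging: n = sin((D_min + A)/2) / sin(A/2).
(D_min + A)/2 = (22.02° + 60°)/2 = 41.010°.
n = sin 41.010° / sin 30° = 0.6562 / 0.5000 = 1.3124.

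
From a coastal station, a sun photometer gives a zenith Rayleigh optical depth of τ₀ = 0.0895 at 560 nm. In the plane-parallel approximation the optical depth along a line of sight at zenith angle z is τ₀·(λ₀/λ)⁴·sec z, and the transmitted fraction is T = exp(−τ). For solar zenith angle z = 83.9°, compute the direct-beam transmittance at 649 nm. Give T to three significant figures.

sec 83.9° = 9.4105.
τ = 0.0895 × (560/649)⁴ × 9.4105 = 0.0895 × 0.5543 × 9.4105 = 0.4669.
T = exp(−0.4669) = 0.6270.

0.627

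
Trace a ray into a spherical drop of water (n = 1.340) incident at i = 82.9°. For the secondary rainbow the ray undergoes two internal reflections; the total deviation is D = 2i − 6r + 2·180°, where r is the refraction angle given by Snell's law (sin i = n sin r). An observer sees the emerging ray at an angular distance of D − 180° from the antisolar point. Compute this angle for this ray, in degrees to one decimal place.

59.1°

sin r = sin 82.9° / 1.340 = 0.9923/1.340 = 0.7405; r = 47.78°.
D = 2·82.9° − 6·47.78° + 2·180° = 165.80° − 286.67° + 360° = 239.13°.
Angle from antisolar point = D − 180° = 59.13°.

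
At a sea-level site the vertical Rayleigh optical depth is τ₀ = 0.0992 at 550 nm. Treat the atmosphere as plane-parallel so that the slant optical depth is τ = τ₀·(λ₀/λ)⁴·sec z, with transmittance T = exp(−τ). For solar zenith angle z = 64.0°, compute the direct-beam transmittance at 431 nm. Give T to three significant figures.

sec 64.0° = 2.2812.
τ = 0.0992 × (550/431)⁴ × 2.2812 = 0.0992 × 2.6518 × 2.2812 = 0.6001.
T = exp(−0.6001) = 0.5488.

0.549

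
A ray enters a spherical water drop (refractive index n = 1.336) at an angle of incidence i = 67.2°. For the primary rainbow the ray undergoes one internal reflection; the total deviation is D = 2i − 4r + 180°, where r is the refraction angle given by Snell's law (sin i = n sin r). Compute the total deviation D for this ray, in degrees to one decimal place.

sin r = sin 67.2° / 1.336 = 0.9219/1.336 = 0.6900; r = 43.63°.
D = 2·67.2° − 4·43.63° + 180° = 134.40° − 174.53° + 180° = 139.87°.

139.9°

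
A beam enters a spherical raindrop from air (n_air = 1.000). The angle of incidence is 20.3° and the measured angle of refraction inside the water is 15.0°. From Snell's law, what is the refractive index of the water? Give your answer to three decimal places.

n = sin θ_i / sin θ_r = sin 20.3° / sin 15.0° = 0.3469 / 0.2588 = 1.3405.

1.340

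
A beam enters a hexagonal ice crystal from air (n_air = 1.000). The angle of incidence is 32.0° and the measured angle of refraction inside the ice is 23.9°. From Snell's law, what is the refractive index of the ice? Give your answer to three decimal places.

1.308

n = sin θ_i / sin θ_r = sin 32.0° / sin 23.9° = 0.5299 / 0.4051 = 1.3080.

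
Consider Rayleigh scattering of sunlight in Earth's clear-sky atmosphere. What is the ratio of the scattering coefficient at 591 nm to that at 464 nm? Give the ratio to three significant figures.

0.380

Rayleigh scattering ∝ λ⁻⁴, so the ratio of coefficients is the inverse fourth power of the wavelength ratio.
σ(591)/σ(464) = (464/591)⁴ = (0.7851)⁴ = 0.3799.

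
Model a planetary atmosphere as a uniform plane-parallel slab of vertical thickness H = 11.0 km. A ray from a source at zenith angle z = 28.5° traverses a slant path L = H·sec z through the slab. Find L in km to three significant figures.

sec z = 1/cos 28.5° = 1.1379.
L = 11.0 × 1.1379 = 12.517 km.

12.5 km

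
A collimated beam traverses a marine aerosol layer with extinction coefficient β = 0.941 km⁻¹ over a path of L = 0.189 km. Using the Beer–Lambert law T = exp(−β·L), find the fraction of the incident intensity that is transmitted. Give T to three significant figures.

τ = β·L = 0.941 × 0.189 = 0.1778.
T = exp(−0.1778) = 0.8371.

0.837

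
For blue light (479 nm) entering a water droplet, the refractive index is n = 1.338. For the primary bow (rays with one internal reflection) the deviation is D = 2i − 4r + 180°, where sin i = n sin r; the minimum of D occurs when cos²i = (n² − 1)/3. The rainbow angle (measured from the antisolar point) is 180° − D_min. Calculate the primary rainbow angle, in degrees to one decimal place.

cos²i = (1.79024 − 1)/3 = 0.26341; i = arccos(0.51324) = 59.120°.
sin r = sin 59.120°/1.338 = 0.64144; r = 39.899°.
D_min = 2·59.120° − 4·39.899° + 180° = 138.643°.
Rainbow angle = 180° − D_min = 41.357°.

41.4°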